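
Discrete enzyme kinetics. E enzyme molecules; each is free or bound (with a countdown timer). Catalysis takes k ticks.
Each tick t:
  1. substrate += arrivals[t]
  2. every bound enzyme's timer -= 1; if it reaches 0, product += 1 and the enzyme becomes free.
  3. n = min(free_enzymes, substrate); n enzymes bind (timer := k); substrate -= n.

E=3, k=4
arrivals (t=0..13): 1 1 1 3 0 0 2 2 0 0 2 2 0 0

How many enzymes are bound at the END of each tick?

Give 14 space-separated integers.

t=0: arr=1 -> substrate=0 bound=1 product=0
t=1: arr=1 -> substrate=0 bound=2 product=0
t=2: arr=1 -> substrate=0 bound=3 product=0
t=3: arr=3 -> substrate=3 bound=3 product=0
t=4: arr=0 -> substrate=2 bound=3 product=1
t=5: arr=0 -> substrate=1 bound=3 product=2
t=6: arr=2 -> substrate=2 bound=3 product=3
t=7: arr=2 -> substrate=4 bound=3 product=3
t=8: arr=0 -> substrate=3 bound=3 product=4
t=9: arr=0 -> substrate=2 bound=3 product=5
t=10: arr=2 -> substrate=3 bound=3 product=6
t=11: arr=2 -> substrate=5 bound=3 product=6
t=12: arr=0 -> substrate=4 bound=3 product=7
t=13: arr=0 -> substrate=3 bound=3 product=8

Answer: 1 2 3 3 3 3 3 3 3 3 3 3 3 3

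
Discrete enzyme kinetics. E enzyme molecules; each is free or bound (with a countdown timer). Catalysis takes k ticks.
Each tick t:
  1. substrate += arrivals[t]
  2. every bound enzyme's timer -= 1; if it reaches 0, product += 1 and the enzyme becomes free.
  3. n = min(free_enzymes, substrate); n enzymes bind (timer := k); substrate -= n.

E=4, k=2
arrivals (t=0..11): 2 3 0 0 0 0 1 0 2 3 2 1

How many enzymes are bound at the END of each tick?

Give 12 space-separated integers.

Answer: 2 4 3 1 0 0 1 1 2 4 4 4

Derivation:
t=0: arr=2 -> substrate=0 bound=2 product=0
t=1: arr=3 -> substrate=1 bound=4 product=0
t=2: arr=0 -> substrate=0 bound=3 product=2
t=3: arr=0 -> substrate=0 bound=1 product=4
t=4: arr=0 -> substrate=0 bound=0 product=5
t=5: arr=0 -> substrate=0 bound=0 product=5
t=6: arr=1 -> substrate=0 bound=1 product=5
t=7: arr=0 -> substrate=0 bound=1 product=5
t=8: arr=2 -> substrate=0 bound=2 product=6
t=9: arr=3 -> substrate=1 bound=4 product=6
t=10: arr=2 -> substrate=1 bound=4 product=8
t=11: arr=1 -> substrate=0 bound=4 product=10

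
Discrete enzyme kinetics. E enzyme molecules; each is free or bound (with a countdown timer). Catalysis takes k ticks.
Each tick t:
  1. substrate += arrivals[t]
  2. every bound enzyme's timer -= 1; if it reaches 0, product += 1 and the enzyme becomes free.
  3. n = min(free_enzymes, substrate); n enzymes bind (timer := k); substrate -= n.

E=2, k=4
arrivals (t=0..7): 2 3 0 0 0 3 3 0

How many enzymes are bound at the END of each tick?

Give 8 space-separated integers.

t=0: arr=2 -> substrate=0 bound=2 product=0
t=1: arr=3 -> substrate=3 bound=2 product=0
t=2: arr=0 -> substrate=3 bound=2 product=0
t=3: arr=0 -> substrate=3 bound=2 product=0
t=4: arr=0 -> substrate=1 bound=2 product=2
t=5: arr=3 -> substrate=4 bound=2 product=2
t=6: arr=3 -> substrate=7 bound=2 product=2
t=7: arr=0 -> substrate=7 bound=2 product=2

Answer: 2 2 2 2 2 2 2 2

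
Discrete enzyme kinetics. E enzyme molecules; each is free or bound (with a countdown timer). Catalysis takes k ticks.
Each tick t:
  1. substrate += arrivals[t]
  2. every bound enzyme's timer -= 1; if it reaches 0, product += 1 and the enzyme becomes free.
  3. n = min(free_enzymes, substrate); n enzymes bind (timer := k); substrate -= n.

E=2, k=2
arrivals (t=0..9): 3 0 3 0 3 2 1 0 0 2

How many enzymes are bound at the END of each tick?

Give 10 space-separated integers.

t=0: arr=3 -> substrate=1 bound=2 product=0
t=1: arr=0 -> substrate=1 bound=2 product=0
t=2: arr=3 -> substrate=2 bound=2 product=2
t=3: arr=0 -> substrate=2 bound=2 product=2
t=4: arr=3 -> substrate=3 bound=2 product=4
t=5: arr=2 -> substrate=5 bound=2 product=4
t=6: arr=1 -> substrate=4 bound=2 product=6
t=7: arr=0 -> substrate=4 bound=2 product=6
t=8: arr=0 -> substrate=2 bound=2 product=8
t=9: arr=2 -> substrate=4 bound=2 product=8

Answer: 2 2 2 2 2 2 2 2 2 2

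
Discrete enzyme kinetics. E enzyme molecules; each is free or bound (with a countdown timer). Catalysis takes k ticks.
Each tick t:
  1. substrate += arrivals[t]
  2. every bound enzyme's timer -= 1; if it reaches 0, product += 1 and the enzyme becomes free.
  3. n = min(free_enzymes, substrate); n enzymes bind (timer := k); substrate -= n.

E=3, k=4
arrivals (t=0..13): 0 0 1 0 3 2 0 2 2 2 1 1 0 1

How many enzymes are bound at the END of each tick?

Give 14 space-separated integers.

Answer: 0 0 1 1 3 3 3 3 3 3 3 3 3 3

Derivation:
t=0: arr=0 -> substrate=0 bound=0 product=0
t=1: arr=0 -> substrate=0 bound=0 product=0
t=2: arr=1 -> substrate=0 bound=1 product=0
t=3: arr=0 -> substrate=0 bound=1 product=0
t=4: arr=3 -> substrate=1 bound=3 product=0
t=5: arr=2 -> substrate=3 bound=3 product=0
t=6: arr=0 -> substrate=2 bound=3 product=1
t=7: arr=2 -> substrate=4 bound=3 product=1
t=8: arr=2 -> substrate=4 bound=3 product=3
t=9: arr=2 -> substrate=6 bound=3 product=3
t=10: arr=1 -> substrate=6 bound=3 product=4
t=11: arr=1 -> substrate=7 bound=3 product=4
t=12: arr=0 -> substrate=5 bound=3 product=6
t=13: arr=1 -> substrate=6 bound=3 product=6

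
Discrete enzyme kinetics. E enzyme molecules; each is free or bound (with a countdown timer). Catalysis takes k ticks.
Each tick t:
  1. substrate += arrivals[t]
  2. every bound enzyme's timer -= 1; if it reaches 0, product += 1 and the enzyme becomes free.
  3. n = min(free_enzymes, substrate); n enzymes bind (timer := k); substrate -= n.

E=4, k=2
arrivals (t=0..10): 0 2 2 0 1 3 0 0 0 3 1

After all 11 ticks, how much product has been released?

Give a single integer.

Answer: 8

Derivation:
t=0: arr=0 -> substrate=0 bound=0 product=0
t=1: arr=2 -> substrate=0 bound=2 product=0
t=2: arr=2 -> substrate=0 bound=4 product=0
t=3: arr=0 -> substrate=0 bound=2 product=2
t=4: arr=1 -> substrate=0 bound=1 product=4
t=5: arr=3 -> substrate=0 bound=4 product=4
t=6: arr=0 -> substrate=0 bound=3 product=5
t=7: arr=0 -> substrate=0 bound=0 product=8
t=8: arr=0 -> substrate=0 bound=0 product=8
t=9: arr=3 -> substrate=0 bound=3 product=8
t=10: arr=1 -> substrate=0 bound=4 product=8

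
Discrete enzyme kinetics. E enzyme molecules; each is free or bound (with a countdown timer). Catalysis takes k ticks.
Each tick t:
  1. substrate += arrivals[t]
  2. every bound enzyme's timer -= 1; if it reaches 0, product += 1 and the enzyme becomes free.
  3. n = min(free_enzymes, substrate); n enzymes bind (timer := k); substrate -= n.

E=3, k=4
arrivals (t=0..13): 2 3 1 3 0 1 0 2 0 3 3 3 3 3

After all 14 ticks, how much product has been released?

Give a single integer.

Answer: 9

Derivation:
t=0: arr=2 -> substrate=0 bound=2 product=0
t=1: arr=3 -> substrate=2 bound=3 product=0
t=2: arr=1 -> substrate=3 bound=3 product=0
t=3: arr=3 -> substrate=6 bound=3 product=0
t=4: arr=0 -> substrate=4 bound=3 product=2
t=5: arr=1 -> substrate=4 bound=3 product=3
t=6: arr=0 -> substrate=4 bound=3 product=3
t=7: arr=2 -> substrate=6 bound=3 product=3
t=8: arr=0 -> substrate=4 bound=3 product=5
t=9: arr=3 -> substrate=6 bound=3 product=6
t=10: arr=3 -> substrate=9 bound=3 product=6
t=11: arr=3 -> substrate=12 bound=3 product=6
t=12: arr=3 -> substrate=13 bound=3 product=8
t=13: arr=3 -> substrate=15 bound=3 product=9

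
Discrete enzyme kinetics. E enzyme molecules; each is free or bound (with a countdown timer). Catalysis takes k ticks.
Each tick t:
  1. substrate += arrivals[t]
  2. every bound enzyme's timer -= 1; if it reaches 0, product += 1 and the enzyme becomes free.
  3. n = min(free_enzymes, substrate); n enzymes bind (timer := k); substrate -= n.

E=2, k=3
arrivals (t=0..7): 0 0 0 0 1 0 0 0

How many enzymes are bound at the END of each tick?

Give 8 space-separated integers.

t=0: arr=0 -> substrate=0 bound=0 product=0
t=1: arr=0 -> substrate=0 bound=0 product=0
t=2: arr=0 -> substrate=0 bound=0 product=0
t=3: arr=0 -> substrate=0 bound=0 product=0
t=4: arr=1 -> substrate=0 bound=1 product=0
t=5: arr=0 -> substrate=0 bound=1 product=0
t=6: arr=0 -> substrate=0 bound=1 product=0
t=7: arr=0 -> substrate=0 bound=0 product=1

Answer: 0 0 0 0 1 1 1 0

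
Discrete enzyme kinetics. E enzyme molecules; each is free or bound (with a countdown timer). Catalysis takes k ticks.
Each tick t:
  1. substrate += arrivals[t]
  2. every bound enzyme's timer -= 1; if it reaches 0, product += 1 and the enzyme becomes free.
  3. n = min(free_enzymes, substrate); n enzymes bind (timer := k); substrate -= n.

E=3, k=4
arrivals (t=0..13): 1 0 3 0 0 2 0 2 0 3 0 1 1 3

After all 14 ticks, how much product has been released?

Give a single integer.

Answer: 7

Derivation:
t=0: arr=1 -> substrate=0 bound=1 product=0
t=1: arr=0 -> substrate=0 bound=1 product=0
t=2: arr=3 -> substrate=1 bound=3 product=0
t=3: arr=0 -> substrate=1 bound=3 product=0
t=4: arr=0 -> substrate=0 bound=3 product=1
t=5: arr=2 -> substrate=2 bound=3 product=1
t=6: arr=0 -> substrate=0 bound=3 product=3
t=7: arr=2 -> substrate=2 bound=3 product=3
t=8: arr=0 -> substrate=1 bound=3 product=4
t=9: arr=3 -> substrate=4 bound=3 product=4
t=10: arr=0 -> substrate=2 bound=3 product=6
t=11: arr=1 -> substrate=3 bound=3 product=6
t=12: arr=1 -> substrate=3 bound=3 product=7
t=13: arr=3 -> substrate=6 bound=3 product=7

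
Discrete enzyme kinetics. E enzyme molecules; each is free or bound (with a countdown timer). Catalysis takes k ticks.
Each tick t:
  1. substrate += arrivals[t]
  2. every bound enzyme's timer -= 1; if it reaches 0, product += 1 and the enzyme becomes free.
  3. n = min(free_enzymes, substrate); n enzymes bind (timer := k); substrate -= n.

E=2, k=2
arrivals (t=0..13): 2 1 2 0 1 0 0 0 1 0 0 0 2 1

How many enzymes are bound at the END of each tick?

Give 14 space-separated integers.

t=0: arr=2 -> substrate=0 bound=2 product=0
t=1: arr=1 -> substrate=1 bound=2 product=0
t=2: arr=2 -> substrate=1 bound=2 product=2
t=3: arr=0 -> substrate=1 bound=2 product=2
t=4: arr=1 -> substrate=0 bound=2 product=4
t=5: arr=0 -> substrate=0 bound=2 product=4
t=6: arr=0 -> substrate=0 bound=0 product=6
t=7: arr=0 -> substrate=0 bound=0 product=6
t=8: arr=1 -> substrate=0 bound=1 product=6
t=9: arr=0 -> substrate=0 bound=1 product=6
t=10: arr=0 -> substrate=0 bound=0 product=7
t=11: arr=0 -> substrate=0 bound=0 product=7
t=12: arr=2 -> substrate=0 bound=2 product=7
t=13: arr=1 -> substrate=1 bound=2 product=7

Answer: 2 2 2 2 2 2 0 0 1 1 0 0 2 2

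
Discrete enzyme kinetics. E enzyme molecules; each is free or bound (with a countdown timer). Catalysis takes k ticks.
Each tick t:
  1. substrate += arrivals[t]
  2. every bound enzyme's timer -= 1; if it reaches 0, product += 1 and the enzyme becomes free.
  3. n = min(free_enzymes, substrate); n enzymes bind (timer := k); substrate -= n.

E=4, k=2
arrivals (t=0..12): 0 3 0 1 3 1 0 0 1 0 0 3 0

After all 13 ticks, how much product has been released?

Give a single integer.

Answer: 9

Derivation:
t=0: arr=0 -> substrate=0 bound=0 product=0
t=1: arr=3 -> substrate=0 bound=3 product=0
t=2: arr=0 -> substrate=0 bound=3 product=0
t=3: arr=1 -> substrate=0 bound=1 product=3
t=4: arr=3 -> substrate=0 bound=4 product=3
t=5: arr=1 -> substrate=0 bound=4 product=4
t=6: arr=0 -> substrate=0 bound=1 product=7
t=7: arr=0 -> substrate=0 bound=0 product=8
t=8: arr=1 -> substrate=0 bound=1 product=8
t=9: arr=0 -> substrate=0 bound=1 product=8
t=10: arr=0 -> substrate=0 bound=0 product=9
t=11: arr=3 -> substrate=0 bound=3 product=9
t=12: arr=0 -> substrate=0 bound=3 product=9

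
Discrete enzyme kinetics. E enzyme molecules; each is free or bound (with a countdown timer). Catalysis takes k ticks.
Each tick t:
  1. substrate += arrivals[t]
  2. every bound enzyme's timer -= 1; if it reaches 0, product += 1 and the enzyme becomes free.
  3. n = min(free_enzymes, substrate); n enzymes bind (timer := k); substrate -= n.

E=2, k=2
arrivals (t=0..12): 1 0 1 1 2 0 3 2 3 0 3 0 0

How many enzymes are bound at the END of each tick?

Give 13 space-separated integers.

t=0: arr=1 -> substrate=0 bound=1 product=0
t=1: arr=0 -> substrate=0 bound=1 product=0
t=2: arr=1 -> substrate=0 bound=1 product=1
t=3: arr=1 -> substrate=0 bound=2 product=1
t=4: arr=2 -> substrate=1 bound=2 product=2
t=5: arr=0 -> substrate=0 bound=2 product=3
t=6: arr=3 -> substrate=2 bound=2 product=4
t=7: arr=2 -> substrate=3 bound=2 product=5
t=8: arr=3 -> substrate=5 bound=2 product=6
t=9: arr=0 -> substrate=4 bound=2 product=7
t=10: arr=3 -> substrate=6 bound=2 product=8
t=11: arr=0 -> substrate=5 bound=2 product=9
t=12: arr=0 -> substrate=4 bound=2 product=10

Answer: 1 1 1 2 2 2 2 2 2 2 2 2 2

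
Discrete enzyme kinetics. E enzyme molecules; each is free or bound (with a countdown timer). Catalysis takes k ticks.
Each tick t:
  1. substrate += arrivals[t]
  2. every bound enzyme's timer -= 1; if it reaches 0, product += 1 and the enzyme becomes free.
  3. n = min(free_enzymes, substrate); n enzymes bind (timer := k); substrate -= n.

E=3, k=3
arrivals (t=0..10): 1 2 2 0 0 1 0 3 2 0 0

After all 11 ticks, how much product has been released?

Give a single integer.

Answer: 8

Derivation:
t=0: arr=1 -> substrate=0 bound=1 product=0
t=1: arr=2 -> substrate=0 bound=3 product=0
t=2: arr=2 -> substrate=2 bound=3 product=0
t=3: arr=0 -> substrate=1 bound=3 product=1
t=4: arr=0 -> substrate=0 bound=2 product=3
t=5: arr=1 -> substrate=0 bound=3 product=3
t=6: arr=0 -> substrate=0 bound=2 product=4
t=7: arr=3 -> substrate=1 bound=3 product=5
t=8: arr=2 -> substrate=2 bound=3 product=6
t=9: arr=0 -> substrate=2 bound=3 product=6
t=10: arr=0 -> substrate=0 bound=3 product=8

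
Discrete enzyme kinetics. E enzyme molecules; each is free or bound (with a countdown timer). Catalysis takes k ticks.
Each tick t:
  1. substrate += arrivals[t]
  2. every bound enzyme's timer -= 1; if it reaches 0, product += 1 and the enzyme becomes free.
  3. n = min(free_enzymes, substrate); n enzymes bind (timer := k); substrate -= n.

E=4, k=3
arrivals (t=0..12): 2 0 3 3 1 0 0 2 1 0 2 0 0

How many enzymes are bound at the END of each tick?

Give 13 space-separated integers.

t=0: arr=2 -> substrate=0 bound=2 product=0
t=1: arr=0 -> substrate=0 bound=2 product=0
t=2: arr=3 -> substrate=1 bound=4 product=0
t=3: arr=3 -> substrate=2 bound=4 product=2
t=4: arr=1 -> substrate=3 bound=4 product=2
t=5: arr=0 -> substrate=1 bound=4 product=4
t=6: arr=0 -> substrate=0 bound=3 product=6
t=7: arr=2 -> substrate=1 bound=4 product=6
t=8: arr=1 -> substrate=0 bound=4 product=8
t=9: arr=0 -> substrate=0 bound=3 product=9
t=10: arr=2 -> substrate=0 bound=4 product=10
t=11: arr=0 -> substrate=0 bound=2 product=12
t=12: arr=0 -> substrate=0 bound=2 product=12

Answer: 2 2 4 4 4 4 3 4 4 3 4 2 2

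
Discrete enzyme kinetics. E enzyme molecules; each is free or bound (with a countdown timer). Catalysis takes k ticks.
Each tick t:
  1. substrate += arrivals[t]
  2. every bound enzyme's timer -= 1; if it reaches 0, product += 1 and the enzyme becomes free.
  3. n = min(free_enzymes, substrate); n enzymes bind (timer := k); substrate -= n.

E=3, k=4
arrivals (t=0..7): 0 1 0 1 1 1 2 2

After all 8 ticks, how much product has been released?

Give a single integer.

Answer: 2

Derivation:
t=0: arr=0 -> substrate=0 bound=0 product=0
t=1: arr=1 -> substrate=0 bound=1 product=0
t=2: arr=0 -> substrate=0 bound=1 product=0
t=3: arr=1 -> substrate=0 bound=2 product=0
t=4: arr=1 -> substrate=0 bound=3 product=0
t=5: arr=1 -> substrate=0 bound=3 product=1
t=6: arr=2 -> substrate=2 bound=3 product=1
t=7: arr=2 -> substrate=3 bound=3 product=2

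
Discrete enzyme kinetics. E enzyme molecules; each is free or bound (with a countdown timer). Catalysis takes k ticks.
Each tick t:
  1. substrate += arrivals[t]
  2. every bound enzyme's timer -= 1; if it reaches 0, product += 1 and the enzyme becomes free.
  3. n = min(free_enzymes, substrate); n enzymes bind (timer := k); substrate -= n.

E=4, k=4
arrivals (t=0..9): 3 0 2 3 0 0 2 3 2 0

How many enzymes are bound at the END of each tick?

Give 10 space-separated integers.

t=0: arr=3 -> substrate=0 bound=3 product=0
t=1: arr=0 -> substrate=0 bound=3 product=0
t=2: arr=2 -> substrate=1 bound=4 product=0
t=3: arr=3 -> substrate=4 bound=4 product=0
t=4: arr=0 -> substrate=1 bound=4 product=3
t=5: arr=0 -> substrate=1 bound=4 product=3
t=6: arr=2 -> substrate=2 bound=4 product=4
t=7: arr=3 -> substrate=5 bound=4 product=4
t=8: arr=2 -> substrate=4 bound=4 product=7
t=9: arr=0 -> substrate=4 bound=4 product=7

Answer: 3 3 4 4 4 4 4 4 4 4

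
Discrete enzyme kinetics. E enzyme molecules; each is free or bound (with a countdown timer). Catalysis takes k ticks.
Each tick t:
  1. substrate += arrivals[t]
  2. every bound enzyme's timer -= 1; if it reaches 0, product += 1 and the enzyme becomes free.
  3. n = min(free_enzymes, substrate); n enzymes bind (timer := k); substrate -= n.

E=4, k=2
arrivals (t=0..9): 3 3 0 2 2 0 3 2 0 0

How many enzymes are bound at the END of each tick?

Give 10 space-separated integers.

Answer: 3 4 3 4 4 2 3 4 2 1

Derivation:
t=0: arr=3 -> substrate=0 bound=3 product=0
t=1: arr=3 -> substrate=2 bound=4 product=0
t=2: arr=0 -> substrate=0 bound=3 product=3
t=3: arr=2 -> substrate=0 bound=4 product=4
t=4: arr=2 -> substrate=0 bound=4 product=6
t=5: arr=0 -> substrate=0 bound=2 product=8
t=6: arr=3 -> substrate=0 bound=3 product=10
t=7: arr=2 -> substrate=1 bound=4 product=10
t=8: arr=0 -> substrate=0 bound=2 product=13
t=9: arr=0 -> substrate=0 bound=1 product=14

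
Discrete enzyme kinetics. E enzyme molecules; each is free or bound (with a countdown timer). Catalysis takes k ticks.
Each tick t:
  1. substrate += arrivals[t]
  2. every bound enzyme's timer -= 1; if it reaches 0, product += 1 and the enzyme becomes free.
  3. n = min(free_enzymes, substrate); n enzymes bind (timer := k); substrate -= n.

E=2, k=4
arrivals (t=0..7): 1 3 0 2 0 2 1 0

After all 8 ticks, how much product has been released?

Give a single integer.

t=0: arr=1 -> substrate=0 bound=1 product=0
t=1: arr=3 -> substrate=2 bound=2 product=0
t=2: arr=0 -> substrate=2 bound=2 product=0
t=3: arr=2 -> substrate=4 bound=2 product=0
t=4: arr=0 -> substrate=3 bound=2 product=1
t=5: arr=2 -> substrate=4 bound=2 product=2
t=6: arr=1 -> substrate=5 bound=2 product=2
t=7: arr=0 -> substrate=5 bound=2 product=2

Answer: 2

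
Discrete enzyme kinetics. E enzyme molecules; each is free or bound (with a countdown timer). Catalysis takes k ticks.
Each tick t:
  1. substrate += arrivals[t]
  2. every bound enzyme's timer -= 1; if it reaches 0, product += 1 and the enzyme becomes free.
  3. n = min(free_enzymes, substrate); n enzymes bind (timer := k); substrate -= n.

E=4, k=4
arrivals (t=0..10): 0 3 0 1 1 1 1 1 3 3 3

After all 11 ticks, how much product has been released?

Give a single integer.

t=0: arr=0 -> substrate=0 bound=0 product=0
t=1: arr=3 -> substrate=0 bound=3 product=0
t=2: arr=0 -> substrate=0 bound=3 product=0
t=3: arr=1 -> substrate=0 bound=4 product=0
t=4: arr=1 -> substrate=1 bound=4 product=0
t=5: arr=1 -> substrate=0 bound=3 product=3
t=6: arr=1 -> substrate=0 bound=4 product=3
t=7: arr=1 -> substrate=0 bound=4 product=4
t=8: arr=3 -> substrate=3 bound=4 product=4
t=9: arr=3 -> substrate=4 bound=4 product=6
t=10: arr=3 -> substrate=6 bound=4 product=7

Answer: 7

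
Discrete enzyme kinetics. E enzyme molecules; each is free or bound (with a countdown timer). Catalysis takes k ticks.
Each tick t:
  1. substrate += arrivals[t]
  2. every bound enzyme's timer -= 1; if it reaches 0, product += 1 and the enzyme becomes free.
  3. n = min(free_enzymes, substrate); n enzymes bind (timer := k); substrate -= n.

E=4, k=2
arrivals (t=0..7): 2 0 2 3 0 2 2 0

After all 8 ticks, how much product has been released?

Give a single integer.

t=0: arr=2 -> substrate=0 bound=2 product=0
t=1: arr=0 -> substrate=0 bound=2 product=0
t=2: arr=2 -> substrate=0 bound=2 product=2
t=3: arr=3 -> substrate=1 bound=4 product=2
t=4: arr=0 -> substrate=0 bound=3 product=4
t=5: arr=2 -> substrate=0 bound=3 product=6
t=6: arr=2 -> substrate=0 bound=4 product=7
t=7: arr=0 -> substrate=0 bound=2 product=9

Answer: 9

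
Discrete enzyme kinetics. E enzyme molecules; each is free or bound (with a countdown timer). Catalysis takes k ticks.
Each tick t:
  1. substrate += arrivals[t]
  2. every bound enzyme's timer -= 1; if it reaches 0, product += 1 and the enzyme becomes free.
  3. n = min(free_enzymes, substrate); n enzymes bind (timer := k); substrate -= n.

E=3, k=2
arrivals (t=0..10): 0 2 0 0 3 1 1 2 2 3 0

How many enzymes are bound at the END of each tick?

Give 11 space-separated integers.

t=0: arr=0 -> substrate=0 bound=0 product=0
t=1: arr=2 -> substrate=0 bound=2 product=0
t=2: arr=0 -> substrate=0 bound=2 product=0
t=3: arr=0 -> substrate=0 bound=0 product=2
t=4: arr=3 -> substrate=0 bound=3 product=2
t=5: arr=1 -> substrate=1 bound=3 product=2
t=6: arr=1 -> substrate=0 bound=2 product=5
t=7: arr=2 -> substrate=1 bound=3 product=5
t=8: arr=2 -> substrate=1 bound=3 product=7
t=9: arr=3 -> substrate=3 bound=3 product=8
t=10: arr=0 -> substrate=1 bound=3 product=10

Answer: 0 2 2 0 3 3 2 3 3 3 3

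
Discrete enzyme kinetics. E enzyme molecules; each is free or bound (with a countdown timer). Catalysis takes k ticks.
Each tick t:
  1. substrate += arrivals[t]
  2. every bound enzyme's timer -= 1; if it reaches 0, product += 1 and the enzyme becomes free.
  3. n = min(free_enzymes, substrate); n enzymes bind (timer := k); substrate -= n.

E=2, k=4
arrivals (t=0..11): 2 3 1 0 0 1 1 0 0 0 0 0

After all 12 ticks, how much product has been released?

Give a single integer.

Answer: 4

Derivation:
t=0: arr=2 -> substrate=0 bound=2 product=0
t=1: arr=3 -> substrate=3 bound=2 product=0
t=2: arr=1 -> substrate=4 bound=2 product=0
t=3: arr=0 -> substrate=4 bound=2 product=0
t=4: arr=0 -> substrate=2 bound=2 product=2
t=5: arr=1 -> substrate=3 bound=2 product=2
t=6: arr=1 -> substrate=4 bound=2 product=2
t=7: arr=0 -> substrate=4 bound=2 product=2
t=8: arr=0 -> substrate=2 bound=2 product=4
t=9: arr=0 -> substrate=2 bound=2 product=4
t=10: arr=0 -> substrate=2 bound=2 product=4
t=11: arr=0 -> substrate=2 bound=2 product=4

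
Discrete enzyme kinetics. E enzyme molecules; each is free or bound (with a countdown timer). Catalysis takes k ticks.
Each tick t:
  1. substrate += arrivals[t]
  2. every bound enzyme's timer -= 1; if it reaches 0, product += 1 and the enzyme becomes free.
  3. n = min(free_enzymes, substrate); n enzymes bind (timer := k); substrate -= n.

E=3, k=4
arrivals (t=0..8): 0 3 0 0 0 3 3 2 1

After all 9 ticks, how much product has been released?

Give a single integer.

t=0: arr=0 -> substrate=0 bound=0 product=0
t=1: arr=3 -> substrate=0 bound=3 product=0
t=2: arr=0 -> substrate=0 bound=3 product=0
t=3: arr=0 -> substrate=0 bound=3 product=0
t=4: arr=0 -> substrate=0 bound=3 product=0
t=5: arr=3 -> substrate=0 bound=3 product=3
t=6: arr=3 -> substrate=3 bound=3 product=3
t=7: arr=2 -> substrate=5 bound=3 product=3
t=8: arr=1 -> substrate=6 bound=3 product=3

Answer: 3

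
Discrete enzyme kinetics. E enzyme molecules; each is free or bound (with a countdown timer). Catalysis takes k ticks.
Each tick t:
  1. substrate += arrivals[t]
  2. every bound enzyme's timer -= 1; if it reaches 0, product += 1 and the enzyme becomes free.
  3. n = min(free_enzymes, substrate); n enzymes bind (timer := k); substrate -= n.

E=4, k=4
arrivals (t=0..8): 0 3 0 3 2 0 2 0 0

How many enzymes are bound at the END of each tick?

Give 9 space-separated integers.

Answer: 0 3 3 4 4 4 4 4 4

Derivation:
t=0: arr=0 -> substrate=0 bound=0 product=0
t=1: arr=3 -> substrate=0 bound=3 product=0
t=2: arr=0 -> substrate=0 bound=3 product=0
t=3: arr=3 -> substrate=2 bound=4 product=0
t=4: arr=2 -> substrate=4 bound=4 product=0
t=5: arr=0 -> substrate=1 bound=4 product=3
t=6: arr=2 -> substrate=3 bound=4 product=3
t=7: arr=0 -> substrate=2 bound=4 product=4
t=8: arr=0 -> substrate=2 bound=4 product=4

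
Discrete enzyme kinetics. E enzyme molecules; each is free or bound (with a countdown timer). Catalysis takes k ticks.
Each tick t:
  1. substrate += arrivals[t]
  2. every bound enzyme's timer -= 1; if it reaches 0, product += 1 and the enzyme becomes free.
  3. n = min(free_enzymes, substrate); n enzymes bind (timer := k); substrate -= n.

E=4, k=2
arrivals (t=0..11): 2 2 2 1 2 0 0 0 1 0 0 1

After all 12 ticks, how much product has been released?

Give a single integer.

t=0: arr=2 -> substrate=0 bound=2 product=0
t=1: arr=2 -> substrate=0 bound=4 product=0
t=2: arr=2 -> substrate=0 bound=4 product=2
t=3: arr=1 -> substrate=0 bound=3 product=4
t=4: arr=2 -> substrate=0 bound=3 product=6
t=5: arr=0 -> substrate=0 bound=2 product=7
t=6: arr=0 -> substrate=0 bound=0 product=9
t=7: arr=0 -> substrate=0 bound=0 product=9
t=8: arr=1 -> substrate=0 bound=1 product=9
t=9: arr=0 -> substrate=0 bound=1 product=9
t=10: arr=0 -> substrate=0 bound=0 product=10
t=11: arr=1 -> substrate=0 bound=1 product=10

Answer: 10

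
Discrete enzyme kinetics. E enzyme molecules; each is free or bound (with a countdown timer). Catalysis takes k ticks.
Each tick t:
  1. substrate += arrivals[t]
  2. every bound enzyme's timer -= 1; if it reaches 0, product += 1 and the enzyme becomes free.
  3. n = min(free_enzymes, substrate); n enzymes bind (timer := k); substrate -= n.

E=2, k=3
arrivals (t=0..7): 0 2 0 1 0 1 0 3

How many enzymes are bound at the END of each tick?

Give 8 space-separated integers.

Answer: 0 2 2 2 1 2 2 2

Derivation:
t=0: arr=0 -> substrate=0 bound=0 product=0
t=1: arr=2 -> substrate=0 bound=2 product=0
t=2: arr=0 -> substrate=0 bound=2 product=0
t=3: arr=1 -> substrate=1 bound=2 product=0
t=4: arr=0 -> substrate=0 bound=1 product=2
t=5: arr=1 -> substrate=0 bound=2 product=2
t=6: arr=0 -> substrate=0 bound=2 product=2
t=7: arr=3 -> substrate=2 bound=2 product=3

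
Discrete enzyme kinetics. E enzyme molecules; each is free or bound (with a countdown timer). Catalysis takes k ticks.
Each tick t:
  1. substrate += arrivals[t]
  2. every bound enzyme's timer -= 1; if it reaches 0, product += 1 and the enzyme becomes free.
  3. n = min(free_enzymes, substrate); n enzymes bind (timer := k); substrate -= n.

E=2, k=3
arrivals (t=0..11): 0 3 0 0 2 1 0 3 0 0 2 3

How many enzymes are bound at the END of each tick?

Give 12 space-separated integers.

Answer: 0 2 2 2 2 2 2 2 2 2 2 2

Derivation:
t=0: arr=0 -> substrate=0 bound=0 product=0
t=1: arr=3 -> substrate=1 bound=2 product=0
t=2: arr=0 -> substrate=1 bound=2 product=0
t=3: arr=0 -> substrate=1 bound=2 product=0
t=4: arr=2 -> substrate=1 bound=2 product=2
t=5: arr=1 -> substrate=2 bound=2 product=2
t=6: arr=0 -> substrate=2 bound=2 product=2
t=7: arr=3 -> substrate=3 bound=2 product=4
t=8: arr=0 -> substrate=3 bound=2 product=4
t=9: arr=0 -> substrate=3 bound=2 product=4
t=10: arr=2 -> substrate=3 bound=2 product=6
t=11: arr=3 -> substrate=6 bound=2 product=6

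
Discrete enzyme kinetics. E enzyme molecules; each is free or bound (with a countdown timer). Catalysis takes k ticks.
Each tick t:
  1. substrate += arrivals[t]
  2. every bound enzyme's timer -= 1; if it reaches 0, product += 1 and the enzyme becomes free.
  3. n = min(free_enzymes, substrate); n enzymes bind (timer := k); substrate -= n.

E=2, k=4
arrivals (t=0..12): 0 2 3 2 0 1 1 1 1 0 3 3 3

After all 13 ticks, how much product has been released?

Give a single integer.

t=0: arr=0 -> substrate=0 bound=0 product=0
t=1: arr=2 -> substrate=0 bound=2 product=0
t=2: arr=3 -> substrate=3 bound=2 product=0
t=3: arr=2 -> substrate=5 bound=2 product=0
t=4: arr=0 -> substrate=5 bound=2 product=0
t=5: arr=1 -> substrate=4 bound=2 product=2
t=6: arr=1 -> substrate=5 bound=2 product=2
t=7: arr=1 -> substrate=6 bound=2 product=2
t=8: arr=1 -> substrate=7 bound=2 product=2
t=9: arr=0 -> substrate=5 bound=2 product=4
t=10: arr=3 -> substrate=8 bound=2 product=4
t=11: arr=3 -> substrate=11 bound=2 product=4
t=12: arr=3 -> substrate=14 bound=2 product=4

Answer: 4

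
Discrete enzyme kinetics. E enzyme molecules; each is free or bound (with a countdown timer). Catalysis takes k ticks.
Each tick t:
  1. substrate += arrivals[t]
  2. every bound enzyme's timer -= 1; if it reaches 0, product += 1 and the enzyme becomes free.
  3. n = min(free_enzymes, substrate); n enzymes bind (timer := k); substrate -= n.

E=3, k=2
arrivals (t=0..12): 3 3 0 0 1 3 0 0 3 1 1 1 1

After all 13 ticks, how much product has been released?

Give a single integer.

Answer: 15

Derivation:
t=0: arr=3 -> substrate=0 bound=3 product=0
t=1: arr=3 -> substrate=3 bound=3 product=0
t=2: arr=0 -> substrate=0 bound=3 product=3
t=3: arr=0 -> substrate=0 bound=3 product=3
t=4: arr=1 -> substrate=0 bound=1 product=6
t=5: arr=3 -> substrate=1 bound=3 product=6
t=6: arr=0 -> substrate=0 bound=3 product=7
t=7: arr=0 -> substrate=0 bound=1 product=9
t=8: arr=3 -> substrate=0 bound=3 product=10
t=9: arr=1 -> substrate=1 bound=3 product=10
t=10: arr=1 -> substrate=0 bound=2 product=13
t=11: arr=1 -> substrate=0 bound=3 product=13
t=12: arr=1 -> substrate=0 bound=2 product=15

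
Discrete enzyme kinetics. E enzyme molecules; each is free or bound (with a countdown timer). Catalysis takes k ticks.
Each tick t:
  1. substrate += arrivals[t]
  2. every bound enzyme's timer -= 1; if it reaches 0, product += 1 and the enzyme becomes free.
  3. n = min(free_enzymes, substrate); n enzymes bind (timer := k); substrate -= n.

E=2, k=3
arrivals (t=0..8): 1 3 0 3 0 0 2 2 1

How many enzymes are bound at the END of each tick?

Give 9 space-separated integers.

Answer: 1 2 2 2 2 2 2 2 2

Derivation:
t=0: arr=1 -> substrate=0 bound=1 product=0
t=1: arr=3 -> substrate=2 bound=2 product=0
t=2: arr=0 -> substrate=2 bound=2 product=0
t=3: arr=3 -> substrate=4 bound=2 product=1
t=4: arr=0 -> substrate=3 bound=2 product=2
t=5: arr=0 -> substrate=3 bound=2 product=2
t=6: arr=2 -> substrate=4 bound=2 product=3
t=7: arr=2 -> substrate=5 bound=2 product=4
t=8: arr=1 -> substrate=6 bound=2 product=4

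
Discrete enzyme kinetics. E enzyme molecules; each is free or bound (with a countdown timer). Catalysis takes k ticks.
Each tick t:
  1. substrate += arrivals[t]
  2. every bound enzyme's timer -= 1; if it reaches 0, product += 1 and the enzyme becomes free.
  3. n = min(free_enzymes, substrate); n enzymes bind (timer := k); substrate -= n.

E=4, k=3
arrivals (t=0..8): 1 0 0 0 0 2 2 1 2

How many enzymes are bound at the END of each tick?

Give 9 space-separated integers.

Answer: 1 1 1 0 0 2 4 4 4

Derivation:
t=0: arr=1 -> substrate=0 bound=1 product=0
t=1: arr=0 -> substrate=0 bound=1 product=0
t=2: arr=0 -> substrate=0 bound=1 product=0
t=3: arr=0 -> substrate=0 bound=0 product=1
t=4: arr=0 -> substrate=0 bound=0 product=1
t=5: arr=2 -> substrate=0 bound=2 product=1
t=6: arr=2 -> substrate=0 bound=4 product=1
t=7: arr=1 -> substrate=1 bound=4 product=1
t=8: arr=2 -> substrate=1 bound=4 product=3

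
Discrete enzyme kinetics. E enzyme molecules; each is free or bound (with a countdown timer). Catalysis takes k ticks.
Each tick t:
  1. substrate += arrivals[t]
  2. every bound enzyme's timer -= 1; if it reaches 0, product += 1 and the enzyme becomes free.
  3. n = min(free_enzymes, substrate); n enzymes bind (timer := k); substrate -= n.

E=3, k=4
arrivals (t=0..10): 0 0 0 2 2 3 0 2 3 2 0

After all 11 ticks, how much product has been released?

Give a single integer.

Answer: 3

Derivation:
t=0: arr=0 -> substrate=0 bound=0 product=0
t=1: arr=0 -> substrate=0 bound=0 product=0
t=2: arr=0 -> substrate=0 bound=0 product=0
t=3: arr=2 -> substrate=0 bound=2 product=0
t=4: arr=2 -> substrate=1 bound=3 product=0
t=5: arr=3 -> substrate=4 bound=3 product=0
t=6: arr=0 -> substrate=4 bound=3 product=0
t=7: arr=2 -> substrate=4 bound=3 product=2
t=8: arr=3 -> substrate=6 bound=3 product=3
t=9: arr=2 -> substrate=8 bound=3 product=3
t=10: arr=0 -> substrate=8 bound=3 product=3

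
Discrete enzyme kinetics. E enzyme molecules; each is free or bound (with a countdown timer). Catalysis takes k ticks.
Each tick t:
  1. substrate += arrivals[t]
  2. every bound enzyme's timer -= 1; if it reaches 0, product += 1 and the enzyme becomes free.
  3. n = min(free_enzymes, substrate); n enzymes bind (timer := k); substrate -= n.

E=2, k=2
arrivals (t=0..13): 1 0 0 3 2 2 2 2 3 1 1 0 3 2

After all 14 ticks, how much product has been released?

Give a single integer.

Answer: 11

Derivation:
t=0: arr=1 -> substrate=0 bound=1 product=0
t=1: arr=0 -> substrate=0 bound=1 product=0
t=2: arr=0 -> substrate=0 bound=0 product=1
t=3: arr=3 -> substrate=1 bound=2 product=1
t=4: arr=2 -> substrate=3 bound=2 product=1
t=5: arr=2 -> substrate=3 bound=2 product=3
t=6: arr=2 -> substrate=5 bound=2 product=3
t=7: arr=2 -> substrate=5 bound=2 product=5
t=8: arr=3 -> substrate=8 bound=2 product=5
t=9: arr=1 -> substrate=7 bound=2 product=7
t=10: arr=1 -> substrate=8 bound=2 product=7
t=11: arr=0 -> substrate=6 bound=2 product=9
t=12: arr=3 -> substrate=9 bound=2 product=9
t=13: arr=2 -> substrate=9 bound=2 product=11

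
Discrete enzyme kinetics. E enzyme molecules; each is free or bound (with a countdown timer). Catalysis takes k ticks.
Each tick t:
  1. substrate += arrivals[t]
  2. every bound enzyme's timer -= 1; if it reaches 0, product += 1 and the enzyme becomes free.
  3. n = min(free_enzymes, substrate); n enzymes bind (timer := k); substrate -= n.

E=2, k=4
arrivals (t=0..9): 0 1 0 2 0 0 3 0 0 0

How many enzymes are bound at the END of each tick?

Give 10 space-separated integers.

Answer: 0 1 1 2 2 2 2 2 2 2

Derivation:
t=0: arr=0 -> substrate=0 bound=0 product=0
t=1: arr=1 -> substrate=0 bound=1 product=0
t=2: arr=0 -> substrate=0 bound=1 product=0
t=3: arr=2 -> substrate=1 bound=2 product=0
t=4: arr=0 -> substrate=1 bound=2 product=0
t=5: arr=0 -> substrate=0 bound=2 product=1
t=6: arr=3 -> substrate=3 bound=2 product=1
t=7: arr=0 -> substrate=2 bound=2 product=2
t=8: arr=0 -> substrate=2 bound=2 product=2
t=9: arr=0 -> substrate=1 bound=2 product=3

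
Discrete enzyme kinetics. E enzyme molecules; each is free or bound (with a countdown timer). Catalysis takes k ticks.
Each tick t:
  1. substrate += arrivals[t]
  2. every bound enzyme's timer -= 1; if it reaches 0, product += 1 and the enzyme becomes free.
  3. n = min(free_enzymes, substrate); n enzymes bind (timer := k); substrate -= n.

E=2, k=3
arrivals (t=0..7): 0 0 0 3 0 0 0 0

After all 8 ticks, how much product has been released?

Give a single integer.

Answer: 2

Derivation:
t=0: arr=0 -> substrate=0 bound=0 product=0
t=1: arr=0 -> substrate=0 bound=0 product=0
t=2: arr=0 -> substrate=0 bound=0 product=0
t=3: arr=3 -> substrate=1 bound=2 product=0
t=4: arr=0 -> substrate=1 bound=2 product=0
t=5: arr=0 -> substrate=1 bound=2 product=0
t=6: arr=0 -> substrate=0 bound=1 product=2
t=7: arr=0 -> substrate=0 bound=1 product=2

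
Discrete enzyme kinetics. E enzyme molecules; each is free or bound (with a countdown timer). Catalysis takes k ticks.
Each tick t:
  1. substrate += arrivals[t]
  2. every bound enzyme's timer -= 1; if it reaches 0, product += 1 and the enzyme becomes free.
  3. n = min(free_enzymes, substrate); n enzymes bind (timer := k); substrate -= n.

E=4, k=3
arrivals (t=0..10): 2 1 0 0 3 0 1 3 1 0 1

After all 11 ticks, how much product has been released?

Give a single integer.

t=0: arr=2 -> substrate=0 bound=2 product=0
t=1: arr=1 -> substrate=0 bound=3 product=0
t=2: arr=0 -> substrate=0 bound=3 product=0
t=3: arr=0 -> substrate=0 bound=1 product=2
t=4: arr=3 -> substrate=0 bound=3 product=3
t=5: arr=0 -> substrate=0 bound=3 product=3
t=6: arr=1 -> substrate=0 bound=4 product=3
t=7: arr=3 -> substrate=0 bound=4 product=6
t=8: arr=1 -> substrate=1 bound=4 product=6
t=9: arr=0 -> substrate=0 bound=4 product=7
t=10: arr=1 -> substrate=0 bound=2 product=10

Answer: 10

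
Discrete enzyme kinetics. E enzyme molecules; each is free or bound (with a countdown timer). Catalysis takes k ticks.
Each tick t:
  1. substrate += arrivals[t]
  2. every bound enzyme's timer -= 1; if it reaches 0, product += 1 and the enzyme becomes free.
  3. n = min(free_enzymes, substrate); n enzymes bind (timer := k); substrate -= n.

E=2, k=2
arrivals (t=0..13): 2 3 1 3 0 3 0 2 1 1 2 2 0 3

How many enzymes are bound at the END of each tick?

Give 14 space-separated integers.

t=0: arr=2 -> substrate=0 bound=2 product=0
t=1: arr=3 -> substrate=3 bound=2 product=0
t=2: arr=1 -> substrate=2 bound=2 product=2
t=3: arr=3 -> substrate=5 bound=2 product=2
t=4: arr=0 -> substrate=3 bound=2 product=4
t=5: arr=3 -> substrate=6 bound=2 product=4
t=6: arr=0 -> substrate=4 bound=2 product=6
t=7: arr=2 -> substrate=6 bound=2 product=6
t=8: arr=1 -> substrate=5 bound=2 product=8
t=9: arr=1 -> substrate=6 bound=2 product=8
t=10: arr=2 -> substrate=6 bound=2 product=10
t=11: arr=2 -> substrate=8 bound=2 product=10
t=12: arr=0 -> substrate=6 bound=2 product=12
t=13: arr=3 -> substrate=9 bound=2 product=12

Answer: 2 2 2 2 2 2 2 2 2 2 2 2 2 2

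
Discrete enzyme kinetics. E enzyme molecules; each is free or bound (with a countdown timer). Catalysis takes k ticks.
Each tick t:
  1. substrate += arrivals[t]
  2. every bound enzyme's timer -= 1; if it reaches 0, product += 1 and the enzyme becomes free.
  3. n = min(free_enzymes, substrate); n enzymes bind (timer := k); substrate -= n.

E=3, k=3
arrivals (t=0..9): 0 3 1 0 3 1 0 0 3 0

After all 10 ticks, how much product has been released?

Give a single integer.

t=0: arr=0 -> substrate=0 bound=0 product=0
t=1: arr=3 -> substrate=0 bound=3 product=0
t=2: arr=1 -> substrate=1 bound=3 product=0
t=3: arr=0 -> substrate=1 bound=3 product=0
t=4: arr=3 -> substrate=1 bound=3 product=3
t=5: arr=1 -> substrate=2 bound=3 product=3
t=6: arr=0 -> substrate=2 bound=3 product=3
t=7: arr=0 -> substrate=0 bound=2 product=6
t=8: arr=3 -> substrate=2 bound=3 product=6
t=9: arr=0 -> substrate=2 bound=3 product=6

Answer: 6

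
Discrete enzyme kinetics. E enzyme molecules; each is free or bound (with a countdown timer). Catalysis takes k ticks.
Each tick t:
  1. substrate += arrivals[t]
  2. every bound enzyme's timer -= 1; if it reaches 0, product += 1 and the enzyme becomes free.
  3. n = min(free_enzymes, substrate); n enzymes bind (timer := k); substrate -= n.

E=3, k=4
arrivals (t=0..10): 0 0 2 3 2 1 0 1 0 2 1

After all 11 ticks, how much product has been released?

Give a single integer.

t=0: arr=0 -> substrate=0 bound=0 product=0
t=1: arr=0 -> substrate=0 bound=0 product=0
t=2: arr=2 -> substrate=0 bound=2 product=0
t=3: arr=3 -> substrate=2 bound=3 product=0
t=4: arr=2 -> substrate=4 bound=3 product=0
t=5: arr=1 -> substrate=5 bound=3 product=0
t=6: arr=0 -> substrate=3 bound=3 product=2
t=7: arr=1 -> substrate=3 bound=3 product=3
t=8: arr=0 -> substrate=3 bound=3 product=3
t=9: arr=2 -> substrate=5 bound=3 product=3
t=10: arr=1 -> substrate=4 bound=3 product=5

Answer: 5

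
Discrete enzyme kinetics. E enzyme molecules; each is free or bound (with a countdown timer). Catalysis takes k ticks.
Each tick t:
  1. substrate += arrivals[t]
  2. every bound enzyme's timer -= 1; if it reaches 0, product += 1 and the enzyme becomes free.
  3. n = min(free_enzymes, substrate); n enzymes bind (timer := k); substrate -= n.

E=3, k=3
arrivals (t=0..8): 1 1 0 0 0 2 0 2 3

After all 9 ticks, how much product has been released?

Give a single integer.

Answer: 4

Derivation:
t=0: arr=1 -> substrate=0 bound=1 product=0
t=1: arr=1 -> substrate=0 bound=2 product=0
t=2: arr=0 -> substrate=0 bound=2 product=0
t=3: arr=0 -> substrate=0 bound=1 product=1
t=4: arr=0 -> substrate=0 bound=0 product=2
t=5: arr=2 -> substrate=0 bound=2 product=2
t=6: arr=0 -> substrate=0 bound=2 product=2
t=7: arr=2 -> substrate=1 bound=3 product=2
t=8: arr=3 -> substrate=2 bound=3 product=4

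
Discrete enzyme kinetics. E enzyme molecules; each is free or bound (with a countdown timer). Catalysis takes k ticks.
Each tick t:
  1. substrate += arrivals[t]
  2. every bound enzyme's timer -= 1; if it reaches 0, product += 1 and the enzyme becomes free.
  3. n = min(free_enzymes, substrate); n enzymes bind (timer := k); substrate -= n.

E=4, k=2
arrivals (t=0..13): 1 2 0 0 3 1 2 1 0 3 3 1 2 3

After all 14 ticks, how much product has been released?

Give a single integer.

t=0: arr=1 -> substrate=0 bound=1 product=0
t=1: arr=2 -> substrate=0 bound=3 product=0
t=2: arr=0 -> substrate=0 bound=2 product=1
t=3: arr=0 -> substrate=0 bound=0 product=3
t=4: arr=3 -> substrate=0 bound=3 product=3
t=5: arr=1 -> substrate=0 bound=4 product=3
t=6: arr=2 -> substrate=0 bound=3 product=6
t=7: arr=1 -> substrate=0 bound=3 product=7
t=8: arr=0 -> substrate=0 bound=1 product=9
t=9: arr=3 -> substrate=0 bound=3 product=10
t=10: arr=3 -> substrate=2 bound=4 product=10
t=11: arr=1 -> substrate=0 bound=4 product=13
t=12: arr=2 -> substrate=1 bound=4 product=14
t=13: arr=3 -> substrate=1 bound=4 product=17

Answer: 17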